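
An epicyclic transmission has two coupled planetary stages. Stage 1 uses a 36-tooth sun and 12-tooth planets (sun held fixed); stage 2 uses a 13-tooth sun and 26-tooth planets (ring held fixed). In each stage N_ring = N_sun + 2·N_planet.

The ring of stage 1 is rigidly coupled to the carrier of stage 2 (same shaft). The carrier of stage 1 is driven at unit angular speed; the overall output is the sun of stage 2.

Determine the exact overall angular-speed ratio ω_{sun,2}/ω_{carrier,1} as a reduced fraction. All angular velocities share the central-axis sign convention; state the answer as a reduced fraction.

48/5

Stage 1: N_ring = 36 + 2·12 = 60
Stage 1: 36(ω_s−ω_c) = −60(ω_r−ω_c),  ω_s=0, ω_c=1
Stage 1: ω_r = 1 − (36/60)(0−1) = 8/5
  ⇒ ω_r¹/ω_c¹ = 8/5
Stage 2: N_ring = 13 + 2·26 = 65
Stage 2: 13(ω_s−ω_c) = −65(ω_r−ω_c),  ω_r=0, ω_c=1
Stage 2: ω_s = 1 − (65/13)(0−1) = 6
  ⇒ ω_s²/ω_c² = 6
Coupling ω_c² = ω_r¹ ⇒ overall = 8/5 × 6 = 48/5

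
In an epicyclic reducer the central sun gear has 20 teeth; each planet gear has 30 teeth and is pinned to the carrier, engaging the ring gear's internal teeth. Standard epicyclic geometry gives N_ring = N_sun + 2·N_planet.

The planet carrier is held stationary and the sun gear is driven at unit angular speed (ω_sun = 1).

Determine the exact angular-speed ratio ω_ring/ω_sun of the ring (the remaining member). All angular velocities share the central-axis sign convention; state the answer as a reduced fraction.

-1/4

N_ring = 20 + 2·30 = 80
20(ω_s−ω_c) = −80(ω_r−ω_c),  ω_c=0, ω_s=1
ω_r = 0 − (20/80)(1−0) = -1/4
ω_r/ω_s = -1/4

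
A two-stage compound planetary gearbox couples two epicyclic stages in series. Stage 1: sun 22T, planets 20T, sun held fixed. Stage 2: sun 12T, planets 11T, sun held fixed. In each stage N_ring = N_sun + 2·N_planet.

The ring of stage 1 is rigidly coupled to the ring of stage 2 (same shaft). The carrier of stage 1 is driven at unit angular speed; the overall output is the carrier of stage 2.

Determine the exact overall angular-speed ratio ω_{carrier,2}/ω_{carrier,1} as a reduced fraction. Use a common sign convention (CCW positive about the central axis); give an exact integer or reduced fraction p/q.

714/713

Stage 1: N_ring = 22 + 2·20 = 62
Stage 1: 22(ω_s−ω_c) = −62(ω_r−ω_c),  ω_s=0, ω_c=1
Stage 1: ω_r = 1 − (22/62)(0−1) = 42/31
  ⇒ ω_r¹/ω_c¹ = 42/31
Stage 2: N_ring = 12 + 2·11 = 34
Stage 2: 12(ω_s−ω_c) = −34(ω_r−ω_c),  ω_s=0, ω_r=1
Stage 2: 12(0−ω_c) = −34(1−ω_c)  ⇒  46ω_c = 34  ⇒  ω_c = 17/23
  ⇒ ω_c²/ω_r² = 17/23
Coupling ω_r² = ω_r¹ ⇒ overall = 42/31 × 17/23 = 714/713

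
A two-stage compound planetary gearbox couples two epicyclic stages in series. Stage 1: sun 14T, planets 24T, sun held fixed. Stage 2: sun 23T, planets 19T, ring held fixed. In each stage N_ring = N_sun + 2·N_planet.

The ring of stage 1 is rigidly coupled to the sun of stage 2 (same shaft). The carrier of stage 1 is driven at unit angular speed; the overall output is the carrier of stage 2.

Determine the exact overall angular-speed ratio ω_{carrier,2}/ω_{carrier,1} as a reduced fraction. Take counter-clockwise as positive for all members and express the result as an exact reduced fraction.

437/1302

Stage 1: N_ring = 14 + 2·24 = 62
Stage 1: 14(ω_s−ω_c) = −62(ω_r−ω_c),  ω_s=0, ω_c=1
Stage 1: ω_r = 1 − (14/62)(0−1) = 38/31
  ⇒ ω_r¹/ω_c¹ = 38/31
Stage 2: N_ring = 23 + 2·19 = 61
Stage 2: 23(ω_s−ω_c) = −61(ω_r−ω_c),  ω_r=0, ω_s=1
Stage 2: 23(1−ω_c) = −61(0−ω_c)  ⇒  84ω_c = 23  ⇒  ω_c = 23/84
  ⇒ ω_c²/ω_s² = 23/84
Coupling ω_s² = ω_r¹ ⇒ overall = 38/31 × 23/84 = 437/1302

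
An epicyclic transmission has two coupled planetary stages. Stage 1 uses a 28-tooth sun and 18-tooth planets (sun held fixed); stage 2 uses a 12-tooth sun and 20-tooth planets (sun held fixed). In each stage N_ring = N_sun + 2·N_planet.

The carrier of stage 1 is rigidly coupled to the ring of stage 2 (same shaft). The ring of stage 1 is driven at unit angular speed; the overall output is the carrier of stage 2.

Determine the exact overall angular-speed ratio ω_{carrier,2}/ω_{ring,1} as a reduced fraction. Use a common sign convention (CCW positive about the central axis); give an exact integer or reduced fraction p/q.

13/23

Stage 1: N_ring = 28 + 2·18 = 64
Stage 1: 28(ω_s−ω_c) = −64(ω_r−ω_c),  ω_s=0, ω_r=1
Stage 1: 28(0−ω_c) = −64(1−ω_c)  ⇒  92ω_c = 64  ⇒  ω_c = 16/23
  ⇒ ω_c¹/ω_r¹ = 16/23
Stage 2: N_ring = 12 + 2·20 = 52
Stage 2: 12(ω_s−ω_c) = −52(ω_r−ω_c),  ω_s=0, ω_r=1
Stage 2: 12(0−ω_c) = −52(1−ω_c)  ⇒  64ω_c = 52  ⇒  ω_c = 13/16
  ⇒ ω_c²/ω_r² = 13/16
Coupling ω_r² = ω_c¹ ⇒ overall = 16/23 × 13/16 = 13/23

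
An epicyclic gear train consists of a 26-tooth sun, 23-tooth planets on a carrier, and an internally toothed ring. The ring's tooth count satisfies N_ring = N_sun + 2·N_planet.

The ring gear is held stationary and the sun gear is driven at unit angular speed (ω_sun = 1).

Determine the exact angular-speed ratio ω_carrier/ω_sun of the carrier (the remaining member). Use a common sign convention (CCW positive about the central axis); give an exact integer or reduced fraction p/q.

13/49

N_ring = 26 + 2·23 = 72
26(ω_s−ω_c) = −72(ω_r−ω_c),  ω_r=0, ω_s=1
26(1−ω_c) = −72(0−ω_c)  ⇒  98ω_c = 26  ⇒  ω_c = 13/49
ω_c/ω_s = 13/49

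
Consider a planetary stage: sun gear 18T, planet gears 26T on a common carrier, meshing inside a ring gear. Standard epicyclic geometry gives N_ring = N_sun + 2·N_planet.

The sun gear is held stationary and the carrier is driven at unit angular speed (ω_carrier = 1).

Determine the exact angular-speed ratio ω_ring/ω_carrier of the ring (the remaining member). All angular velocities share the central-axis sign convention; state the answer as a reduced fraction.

N_ring = 18 + 2·26 = 70
18(ω_s−ω_c) = −70(ω_r−ω_c),  ω_s=0, ω_c=1
ω_r = 1 − (18/70)(0−1) = 44/35
ω_r/ω_c = 44/35

44/35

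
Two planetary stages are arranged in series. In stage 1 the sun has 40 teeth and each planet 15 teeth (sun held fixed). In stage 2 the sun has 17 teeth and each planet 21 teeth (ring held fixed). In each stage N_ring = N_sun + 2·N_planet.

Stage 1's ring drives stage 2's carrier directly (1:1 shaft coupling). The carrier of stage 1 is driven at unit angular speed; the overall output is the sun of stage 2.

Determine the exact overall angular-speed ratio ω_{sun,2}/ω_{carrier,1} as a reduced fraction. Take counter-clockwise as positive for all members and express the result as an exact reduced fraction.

Stage 1: N_ring = 40 + 2·15 = 70
Stage 1: 40(ω_s−ω_c) = −70(ω_r−ω_c),  ω_s=0, ω_c=1
Stage 1: ω_r = 1 − (40/70)(0−1) = 11/7
  ⇒ ω_r¹/ω_c¹ = 11/7
Stage 2: N_ring = 17 + 2·21 = 59
Stage 2: 17(ω_s−ω_c) = −59(ω_r−ω_c),  ω_r=0, ω_c=1
Stage 2: ω_s = 1 − (59/17)(0−1) = 76/17
  ⇒ ω_s²/ω_c² = 76/17
Coupling ω_c² = ω_r¹ ⇒ overall = 11/7 × 76/17 = 836/119

836/119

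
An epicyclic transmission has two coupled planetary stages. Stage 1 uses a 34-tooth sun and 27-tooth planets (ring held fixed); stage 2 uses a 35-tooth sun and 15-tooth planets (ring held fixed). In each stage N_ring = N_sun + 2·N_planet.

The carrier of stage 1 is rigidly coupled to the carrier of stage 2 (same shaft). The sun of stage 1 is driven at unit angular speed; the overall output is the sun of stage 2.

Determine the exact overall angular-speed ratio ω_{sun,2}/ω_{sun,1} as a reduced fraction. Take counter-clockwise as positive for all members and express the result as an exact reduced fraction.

340/427

Stage 1: N_ring = 34 + 2·27 = 88
Stage 1: 34(ω_s−ω_c) = −88(ω_r−ω_c),  ω_r=0, ω_s=1
Stage 1: 34(1−ω_c) = −88(0−ω_c)  ⇒  122ω_c = 34  ⇒  ω_c = 17/61
  ⇒ ω_c¹/ω_s¹ = 17/61
Stage 2: N_ring = 35 + 2·15 = 65
Stage 2: 35(ω_s−ω_c) = −65(ω_r−ω_c),  ω_r=0, ω_c=1
Stage 2: ω_s = 1 − (65/35)(0−1) = 20/7
  ⇒ ω_s²/ω_c² = 20/7
Coupling ω_c² = ω_c¹ ⇒ overall = 17/61 × 20/7 = 340/427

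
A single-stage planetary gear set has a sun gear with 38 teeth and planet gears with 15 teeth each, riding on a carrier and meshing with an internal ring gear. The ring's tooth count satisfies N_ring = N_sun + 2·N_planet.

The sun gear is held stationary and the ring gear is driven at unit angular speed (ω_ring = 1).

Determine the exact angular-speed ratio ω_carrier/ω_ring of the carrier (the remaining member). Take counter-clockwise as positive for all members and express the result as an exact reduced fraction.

34/53

N_ring = 38 + 2·15 = 68
38(ω_s−ω_c) = −68(ω_r−ω_c),  ω_s=0, ω_r=1
38(0−ω_c) = −68(1−ω_c)  ⇒  106ω_c = 68  ⇒  ω_c = 34/53
ω_c/ω_r = 34/53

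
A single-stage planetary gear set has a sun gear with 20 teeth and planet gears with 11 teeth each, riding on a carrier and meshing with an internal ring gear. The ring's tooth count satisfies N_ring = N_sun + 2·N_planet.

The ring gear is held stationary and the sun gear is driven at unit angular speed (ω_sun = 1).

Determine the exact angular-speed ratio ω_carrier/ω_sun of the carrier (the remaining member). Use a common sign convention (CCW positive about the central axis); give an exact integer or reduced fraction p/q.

10/31

N_ring = 20 + 2·11 = 42
20(ω_s−ω_c) = −42(ω_r−ω_c),  ω_r=0, ω_s=1
20(1−ω_c) = −42(0−ω_c)  ⇒  62ω_c = 20  ⇒  ω_c = 10/31
ω_c/ω_s = 10/31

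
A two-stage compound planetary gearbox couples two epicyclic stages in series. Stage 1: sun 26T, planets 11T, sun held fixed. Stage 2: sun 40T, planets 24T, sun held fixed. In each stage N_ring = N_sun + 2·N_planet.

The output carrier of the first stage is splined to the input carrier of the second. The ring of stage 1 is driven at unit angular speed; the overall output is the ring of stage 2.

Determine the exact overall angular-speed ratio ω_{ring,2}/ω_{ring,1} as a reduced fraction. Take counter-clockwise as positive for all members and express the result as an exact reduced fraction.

384/407

Stage 1: N_ring = 26 + 2·11 = 48
Stage 1: 26(ω_s−ω_c) = −48(ω_r−ω_c),  ω_s=0, ω_r=1
Stage 1: 26(0−ω_c) = −48(1−ω_c)  ⇒  74ω_c = 48  ⇒  ω_c = 24/37
  ⇒ ω_c¹/ω_r¹ = 24/37
Stage 2: N_ring = 40 + 2·24 = 88
Stage 2: 40(ω_s−ω_c) = −88(ω_r−ω_c),  ω_s=0, ω_c=1
Stage 2: ω_r = 1 − (40/88)(0−1) = 16/11
  ⇒ ω_r²/ω_c² = 16/11
Coupling ω_c² = ω_c¹ ⇒ overall = 24/37 × 16/11 = 384/407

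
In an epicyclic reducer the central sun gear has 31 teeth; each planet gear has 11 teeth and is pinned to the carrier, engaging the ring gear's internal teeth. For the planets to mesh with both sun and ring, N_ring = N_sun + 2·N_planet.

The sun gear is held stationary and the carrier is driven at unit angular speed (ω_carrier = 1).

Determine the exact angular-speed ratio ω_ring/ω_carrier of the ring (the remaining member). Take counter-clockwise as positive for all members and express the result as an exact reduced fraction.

N_ring = 31 + 2·11 = 53
31(ω_s−ω_c) = −53(ω_r−ω_c),  ω_s=0, ω_c=1
ω_r = 1 − (31/53)(0−1) = 84/53
ω_r/ω_c = 84/53

84/53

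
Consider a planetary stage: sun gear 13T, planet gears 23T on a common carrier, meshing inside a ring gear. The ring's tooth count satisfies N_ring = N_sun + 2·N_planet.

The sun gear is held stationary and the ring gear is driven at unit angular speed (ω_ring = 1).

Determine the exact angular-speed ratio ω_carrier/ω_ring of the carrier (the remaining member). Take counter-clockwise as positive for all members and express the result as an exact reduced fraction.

N_ring = 13 + 2·23 = 59
13(ω_s−ω_c) = −59(ω_r−ω_c),  ω_s=0, ω_r=1
13(0−ω_c) = −59(1−ω_c)  ⇒  72ω_c = 59  ⇒  ω_c = 59/72
ω_c/ω_r = 59/72

59/72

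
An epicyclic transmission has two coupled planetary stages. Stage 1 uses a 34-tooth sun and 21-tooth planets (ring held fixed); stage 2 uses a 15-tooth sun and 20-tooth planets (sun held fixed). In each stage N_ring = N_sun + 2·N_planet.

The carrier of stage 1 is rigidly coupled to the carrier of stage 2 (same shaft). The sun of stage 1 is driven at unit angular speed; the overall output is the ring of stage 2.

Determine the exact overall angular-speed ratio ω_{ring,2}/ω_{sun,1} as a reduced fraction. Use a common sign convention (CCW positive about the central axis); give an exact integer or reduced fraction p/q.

238/605

Stage 1: N_ring = 34 + 2·21 = 76
Stage 1: 34(ω_s−ω_c) = −76(ω_r−ω_c),  ω_r=0, ω_s=1
Stage 1: 34(1−ω_c) = −76(0−ω_c)  ⇒  110ω_c = 34  ⇒  ω_c = 17/55
  ⇒ ω_c¹/ω_s¹ = 17/55
Stage 2: N_ring = 15 + 2·20 = 55
Stage 2: 15(ω_s−ω_c) = −55(ω_r−ω_c),  ω_s=0, ω_c=1
Stage 2: ω_r = 1 − (15/55)(0−1) = 14/11
  ⇒ ω_r²/ω_c² = 14/11
Coupling ω_c² = ω_c¹ ⇒ overall = 17/55 × 14/11 = 238/605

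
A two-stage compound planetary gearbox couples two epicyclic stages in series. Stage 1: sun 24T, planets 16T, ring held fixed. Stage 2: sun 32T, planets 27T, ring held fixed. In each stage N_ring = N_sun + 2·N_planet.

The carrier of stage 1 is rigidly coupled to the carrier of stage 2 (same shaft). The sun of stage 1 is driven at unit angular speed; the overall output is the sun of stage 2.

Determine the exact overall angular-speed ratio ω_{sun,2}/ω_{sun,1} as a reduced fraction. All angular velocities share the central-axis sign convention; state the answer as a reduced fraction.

Stage 1: N_ring = 24 + 2·16 = 56
Stage 1: 24(ω_s−ω_c) = −56(ω_r−ω_c),  ω_r=0, ω_s=1
Stage 1: 24(1−ω_c) = −56(0−ω_c)  ⇒  80ω_c = 24  ⇒  ω_c = 3/10
  ⇒ ω_c¹/ω_s¹ = 3/10
Stage 2: N_ring = 32 + 2·27 = 86
Stage 2: 32(ω_s−ω_c) = −86(ω_r−ω_c),  ω_r=0, ω_c=1
Stage 2: ω_s = 1 − (86/32)(0−1) = 59/16
  ⇒ ω_s²/ω_c² = 59/16
Coupling ω_c² = ω_c¹ ⇒ overall = 3/10 × 59/16 = 177/160

177/160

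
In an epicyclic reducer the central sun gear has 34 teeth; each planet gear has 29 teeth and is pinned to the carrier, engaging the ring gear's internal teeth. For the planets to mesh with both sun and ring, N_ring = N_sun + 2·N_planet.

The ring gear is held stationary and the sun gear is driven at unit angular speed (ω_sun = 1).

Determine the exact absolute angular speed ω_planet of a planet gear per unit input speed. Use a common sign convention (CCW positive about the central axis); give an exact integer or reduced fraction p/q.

N_ring = 34 + 2·29 = 92
34(ω_s−ω_c) = −92(ω_r−ω_c),  ω_r=0, ω_s=1
34(1−ω_c) = −92(0−ω_c)  ⇒  126ω_c = 34  ⇒  ω_c = 17/63
sun–planet: 34·(1−17/63) = −29·(ω_p−ω_c)  ⇒  ω_p−ω_c = −(34/29)·(46/63) = -1564/1827
ω_p = 17/63 − 1564/1827 = -17/29

-17/29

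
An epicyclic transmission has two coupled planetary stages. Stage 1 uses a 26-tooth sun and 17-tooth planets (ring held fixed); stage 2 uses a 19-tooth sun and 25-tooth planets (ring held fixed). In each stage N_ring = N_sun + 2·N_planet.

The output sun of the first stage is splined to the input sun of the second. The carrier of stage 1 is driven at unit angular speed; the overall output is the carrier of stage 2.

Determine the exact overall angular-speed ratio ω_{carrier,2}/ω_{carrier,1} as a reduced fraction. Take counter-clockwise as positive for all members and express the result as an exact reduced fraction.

817/1144

Stage 1: N_ring = 26 + 2·17 = 60
Stage 1: 26(ω_s−ω_c) = −60(ω_r−ω_c),  ω_r=0, ω_c=1
Stage 1: ω_s = 1 − (60/26)(0−1) = 43/13
  ⇒ ω_s¹/ω_c¹ = 43/13
Stage 2: N_ring = 19 + 2·25 = 69
Stage 2: 19(ω_s−ω_c) = −69(ω_r−ω_c),  ω_r=0, ω_s=1
Stage 2: 19(1−ω_c) = −69(0−ω_c)  ⇒  88ω_c = 19  ⇒  ω_c = 19/88
  ⇒ ω_c²/ω_s² = 19/88
Coupling ω_s² = ω_s¹ ⇒ overall = 43/13 × 19/88 = 817/1144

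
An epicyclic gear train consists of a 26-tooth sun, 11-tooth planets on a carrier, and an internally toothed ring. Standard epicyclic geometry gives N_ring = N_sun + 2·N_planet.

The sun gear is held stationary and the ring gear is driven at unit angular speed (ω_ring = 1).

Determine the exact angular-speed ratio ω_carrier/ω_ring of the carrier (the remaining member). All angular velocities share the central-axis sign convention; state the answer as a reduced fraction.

24/37

N_ring = 26 + 2·11 = 48
26(ω_s−ω_c) = −48(ω_r−ω_c),  ω_s=0, ω_r=1
26(0−ω_c) = −48(1−ω_c)  ⇒  74ω_c = 48  ⇒  ω_c = 24/37
ω_c/ω_r = 24/37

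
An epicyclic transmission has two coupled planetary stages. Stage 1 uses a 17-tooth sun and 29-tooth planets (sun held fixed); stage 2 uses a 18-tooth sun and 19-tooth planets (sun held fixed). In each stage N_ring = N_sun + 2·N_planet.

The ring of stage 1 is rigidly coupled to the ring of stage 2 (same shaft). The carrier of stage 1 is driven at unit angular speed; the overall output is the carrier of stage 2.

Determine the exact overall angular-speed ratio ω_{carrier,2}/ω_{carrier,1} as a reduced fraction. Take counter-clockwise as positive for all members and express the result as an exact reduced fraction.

2576/2775

Stage 1: N_ring = 17 + 2·29 = 75
Stage 1: 17(ω_s−ω_c) = −75(ω_r−ω_c),  ω_s=0, ω_c=1
Stage 1: ω_r = 1 − (17/75)(0−1) = 92/75
  ⇒ ω_r¹/ω_c¹ = 92/75
Stage 2: N_ring = 18 + 2·19 = 56
Stage 2: 18(ω_s−ω_c) = −56(ω_r−ω_c),  ω_s=0, ω_r=1
Stage 2: 18(0−ω_c) = −56(1−ω_c)  ⇒  74ω_c = 56  ⇒  ω_c = 28/37
  ⇒ ω_c²/ω_r² = 28/37
Coupling ω_r² = ω_r¹ ⇒ overall = 92/75 × 28/37 = 2576/2775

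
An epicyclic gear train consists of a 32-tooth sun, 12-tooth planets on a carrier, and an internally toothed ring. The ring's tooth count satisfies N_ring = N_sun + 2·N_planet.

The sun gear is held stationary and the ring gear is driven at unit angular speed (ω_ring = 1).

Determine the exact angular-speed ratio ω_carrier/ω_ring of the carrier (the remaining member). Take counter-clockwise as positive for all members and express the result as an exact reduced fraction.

N_ring = 32 + 2·12 = 56
32(ω_s−ω_c) = −56(ω_r−ω_c),  ω_s=0, ω_r=1
32(0−ω_c) = −56(1−ω_c)  ⇒  88ω_c = 56  ⇒  ω_c = 7/11
ω_c/ω_r = 7/11

7/11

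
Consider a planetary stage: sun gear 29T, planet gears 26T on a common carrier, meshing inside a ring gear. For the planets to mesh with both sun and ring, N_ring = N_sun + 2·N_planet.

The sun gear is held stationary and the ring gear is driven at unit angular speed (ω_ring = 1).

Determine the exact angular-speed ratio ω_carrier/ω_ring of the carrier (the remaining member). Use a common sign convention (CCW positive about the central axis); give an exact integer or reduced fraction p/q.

81/110

N_ring = 29 + 2·26 = 81
29(ω_s−ω_c) = −81(ω_r−ω_c),  ω_s=0, ω_r=1
29(0−ω_c) = −81(1−ω_c)  ⇒  110ω_c = 81  ⇒  ω_c = 81/110
ω_c/ω_r = 81/110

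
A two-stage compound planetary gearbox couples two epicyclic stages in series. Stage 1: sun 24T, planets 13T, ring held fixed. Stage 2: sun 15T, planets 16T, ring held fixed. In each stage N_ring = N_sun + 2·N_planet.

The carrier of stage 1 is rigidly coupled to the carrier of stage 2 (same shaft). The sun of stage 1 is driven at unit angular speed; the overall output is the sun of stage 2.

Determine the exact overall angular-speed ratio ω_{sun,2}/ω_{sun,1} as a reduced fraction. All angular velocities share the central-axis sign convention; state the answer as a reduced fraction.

248/185

Stage 1: N_ring = 24 + 2·13 = 50
Stage 1: 24(ω_s−ω_c) = −50(ω_r−ω_c),  ω_r=0, ω_s=1
Stage 1: 24(1−ω_c) = −50(0−ω_c)  ⇒  74ω_c = 24  ⇒  ω_c = 12/37
  ⇒ ω_c¹/ω_s¹ = 12/37
Stage 2: N_ring = 15 + 2·16 = 47
Stage 2: 15(ω_s−ω_c) = −47(ω_r−ω_c),  ω_r=0, ω_c=1
Stage 2: ω_s = 1 − (47/15)(0−1) = 62/15
  ⇒ ω_s²/ω_c² = 62/15
Coupling ω_c² = ω_c¹ ⇒ overall = 12/37 × 62/15 = 248/185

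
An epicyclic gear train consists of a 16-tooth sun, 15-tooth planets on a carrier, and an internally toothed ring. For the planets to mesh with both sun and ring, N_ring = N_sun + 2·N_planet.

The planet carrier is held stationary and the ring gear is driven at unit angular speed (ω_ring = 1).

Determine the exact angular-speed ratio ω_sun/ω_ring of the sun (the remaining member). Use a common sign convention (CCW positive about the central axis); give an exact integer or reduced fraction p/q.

N_ring = 16 + 2·15 = 46
16(ω_s−ω_c) = −46(ω_r−ω_c),  ω_c=0, ω_r=1
ω_s = 0 − (46/16)(1−0) = -23/8
ω_s/ω_r = -23/8

-23/8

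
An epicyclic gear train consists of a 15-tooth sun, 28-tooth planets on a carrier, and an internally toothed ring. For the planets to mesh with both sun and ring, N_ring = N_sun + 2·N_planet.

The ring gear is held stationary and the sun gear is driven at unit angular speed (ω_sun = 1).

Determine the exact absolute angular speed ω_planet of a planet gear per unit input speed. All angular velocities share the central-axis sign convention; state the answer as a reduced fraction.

-15/56

N_ring = 15 + 2·28 = 71
15(ω_s−ω_c) = −71(ω_r−ω_c),  ω_r=0, ω_s=1
15(1−ω_c) = −71(0−ω_c)  ⇒  86ω_c = 15  ⇒  ω_c = 15/86
sun–planet: 15·(1−15/86) = −28·(ω_p−ω_c)  ⇒  ω_p−ω_c = −(15/28)·(71/86) = -1065/2408
ω_p = 15/86 − 1065/2408 = -15/56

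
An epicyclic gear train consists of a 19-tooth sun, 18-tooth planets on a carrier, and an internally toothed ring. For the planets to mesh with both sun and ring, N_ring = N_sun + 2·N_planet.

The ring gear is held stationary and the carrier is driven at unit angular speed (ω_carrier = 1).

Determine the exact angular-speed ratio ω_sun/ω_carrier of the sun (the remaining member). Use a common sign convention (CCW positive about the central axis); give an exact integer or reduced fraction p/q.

74/19

N_ring = 19 + 2·18 = 55
19(ω_s−ω_c) = −55(ω_r−ω_c),  ω_r=0, ω_c=1
ω_s = 1 − (55/19)(0−1) = 74/19
ω_s/ω_c = 74/19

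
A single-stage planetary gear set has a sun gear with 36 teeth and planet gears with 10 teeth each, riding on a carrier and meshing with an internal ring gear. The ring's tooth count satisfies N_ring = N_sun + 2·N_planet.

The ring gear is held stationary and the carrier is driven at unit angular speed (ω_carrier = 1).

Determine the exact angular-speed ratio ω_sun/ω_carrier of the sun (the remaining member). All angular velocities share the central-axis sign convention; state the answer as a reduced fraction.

23/9

N_ring = 36 + 2·10 = 56
36(ω_s−ω_c) = −56(ω_r−ω_c),  ω_r=0, ω_c=1
ω_s = 1 − (56/36)(0−1) = 23/9
ω_s/ω_c = 23/9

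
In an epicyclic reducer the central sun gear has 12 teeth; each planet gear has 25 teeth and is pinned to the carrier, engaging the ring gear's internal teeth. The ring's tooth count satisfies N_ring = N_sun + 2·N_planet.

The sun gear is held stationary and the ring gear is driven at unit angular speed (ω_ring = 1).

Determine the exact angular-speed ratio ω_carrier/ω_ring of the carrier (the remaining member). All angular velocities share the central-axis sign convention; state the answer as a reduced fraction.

31/37

N_ring = 12 + 2·25 = 62
12(ω_s−ω_c) = −62(ω_r−ω_c),  ω_s=0, ω_r=1
12(0−ω_c) = −62(1−ω_c)  ⇒  74ω_c = 62  ⇒  ω_c = 31/37
ω_c/ω_r = 31/37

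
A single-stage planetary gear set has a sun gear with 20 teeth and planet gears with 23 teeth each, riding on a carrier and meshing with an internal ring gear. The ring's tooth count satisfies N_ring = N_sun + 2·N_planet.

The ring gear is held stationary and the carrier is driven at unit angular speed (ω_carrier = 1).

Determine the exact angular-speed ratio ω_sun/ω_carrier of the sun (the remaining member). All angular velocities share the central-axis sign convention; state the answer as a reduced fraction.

N_ring = 20 + 2·23 = 66
20(ω_s−ω_c) = −66(ω_r−ω_c),  ω_r=0, ω_c=1
ω_s = 1 − (66/20)(0−1) = 43/10
ω_s/ω_c = 43/10

43/10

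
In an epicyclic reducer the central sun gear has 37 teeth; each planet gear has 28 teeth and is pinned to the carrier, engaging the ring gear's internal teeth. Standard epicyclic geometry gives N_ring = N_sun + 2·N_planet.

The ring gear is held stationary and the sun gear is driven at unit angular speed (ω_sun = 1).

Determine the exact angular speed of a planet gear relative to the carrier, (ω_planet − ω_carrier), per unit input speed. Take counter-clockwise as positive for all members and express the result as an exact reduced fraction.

N_ring = 37 + 2·28 = 93
37(ω_s−ω_c) = −93(ω_r−ω_c),  ω_r=0, ω_s=1
37(1−ω_c) = −93(0−ω_c)  ⇒  130ω_c = 37  ⇒  ω_c = 37/130
sun–planet: 37·(1−37/130) = −28·(ω_p−ω_c)  ⇒  ω_p−ω_c = −(37/28)·(93/130) = -3441/3640

-3441/3640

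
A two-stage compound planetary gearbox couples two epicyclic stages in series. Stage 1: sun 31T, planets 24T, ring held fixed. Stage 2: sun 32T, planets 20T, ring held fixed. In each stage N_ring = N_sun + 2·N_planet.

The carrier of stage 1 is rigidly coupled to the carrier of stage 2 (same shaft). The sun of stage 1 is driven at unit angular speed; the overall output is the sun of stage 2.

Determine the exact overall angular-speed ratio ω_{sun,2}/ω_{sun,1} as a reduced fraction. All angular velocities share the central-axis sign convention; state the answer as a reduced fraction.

403/440

Stage 1: N_ring = 31 + 2·24 = 79
Stage 1: 31(ω_s−ω_c) = −79(ω_r−ω_c),  ω_r=0, ω_s=1
Stage 1: 31(1−ω_c) = −79(0−ω_c)  ⇒  110ω_c = 31  ⇒  ω_c = 31/110
  ⇒ ω_c¹/ω_s¹ = 31/110
Stage 2: N_ring = 32 + 2·20 = 72
Stage 2: 32(ω_s−ω_c) = −72(ω_r−ω_c),  ω_r=0, ω_c=1
Stage 2: ω_s = 1 − (72/32)(0−1) = 13/4
  ⇒ ω_s²/ω_c² = 13/4
Coupling ω_c² = ω_c¹ ⇒ overall = 31/110 × 13/4 = 403/440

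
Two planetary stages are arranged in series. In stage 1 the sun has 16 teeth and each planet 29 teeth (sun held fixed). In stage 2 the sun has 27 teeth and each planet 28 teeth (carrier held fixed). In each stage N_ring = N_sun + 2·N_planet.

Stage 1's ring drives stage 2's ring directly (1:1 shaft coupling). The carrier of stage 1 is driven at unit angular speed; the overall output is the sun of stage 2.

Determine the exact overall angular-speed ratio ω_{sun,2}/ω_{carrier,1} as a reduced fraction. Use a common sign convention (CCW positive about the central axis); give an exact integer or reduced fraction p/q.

Stage 1: N_ring = 16 + 2·29 = 74
Stage 1: 16(ω_s−ω_c) = −74(ω_r−ω_c),  ω_s=0, ω_c=1
Stage 1: ω_r = 1 − (16/74)(0−1) = 45/37
  ⇒ ω_r¹/ω_c¹ = 45/37
Stage 2: N_ring = 27 + 2·28 = 83
Stage 2: 27(ω_s−ω_c) = −83(ω_r−ω_c),  ω_c=0, ω_r=1
Stage 2: ω_s = 0 − (83/27)(1−0) = -83/27
  ⇒ ω_s²/ω_r² = -83/27
Coupling ω_r² = ω_r¹ ⇒ overall = 45/37 × -83/27 = -415/111

-415/111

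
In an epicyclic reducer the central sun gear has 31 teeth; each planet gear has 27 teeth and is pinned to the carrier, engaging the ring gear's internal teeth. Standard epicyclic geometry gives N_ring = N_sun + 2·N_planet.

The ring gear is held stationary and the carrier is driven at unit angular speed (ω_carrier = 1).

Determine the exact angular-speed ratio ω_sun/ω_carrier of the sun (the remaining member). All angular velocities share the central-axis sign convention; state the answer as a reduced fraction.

116/31

N_ring = 31 + 2·27 = 85
31(ω_s−ω_c) = −85(ω_r−ω_c),  ω_r=0, ω_c=1
ω_s = 1 − (85/31)(0−1) = 116/31
ω_s/ω_c = 116/31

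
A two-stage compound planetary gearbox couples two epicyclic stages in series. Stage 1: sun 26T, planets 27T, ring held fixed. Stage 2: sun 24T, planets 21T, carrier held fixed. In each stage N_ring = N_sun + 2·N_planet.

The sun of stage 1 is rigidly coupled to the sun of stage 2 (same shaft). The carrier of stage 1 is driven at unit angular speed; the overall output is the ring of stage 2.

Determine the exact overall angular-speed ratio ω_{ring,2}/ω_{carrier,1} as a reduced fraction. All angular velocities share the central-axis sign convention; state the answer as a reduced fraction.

Stage 1: N_ring = 26 + 2·27 = 80
Stage 1: 26(ω_s−ω_c) = −80(ω_r−ω_c),  ω_r=0, ω_c=1
Stage 1: ω_s = 1 − (80/26)(0−1) = 53/13
  ⇒ ω_s¹/ω_c¹ = 53/13
Stage 2: N_ring = 24 + 2·21 = 66
Stage 2: 24(ω_s−ω_c) = −66(ω_r−ω_c),  ω_c=0, ω_s=1
Stage 2: ω_r = 0 − (24/66)(1−0) = -4/11
  ⇒ ω_r²/ω_s² = -4/11
Coupling ω_s² = ω_s¹ ⇒ overall = 53/13 × -4/11 = -212/143

-212/143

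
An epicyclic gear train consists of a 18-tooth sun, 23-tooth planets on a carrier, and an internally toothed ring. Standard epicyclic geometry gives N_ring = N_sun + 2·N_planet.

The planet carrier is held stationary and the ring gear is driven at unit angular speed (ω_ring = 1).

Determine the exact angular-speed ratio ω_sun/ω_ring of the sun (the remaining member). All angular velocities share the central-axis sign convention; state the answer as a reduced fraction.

-32/9

N_ring = 18 + 2·23 = 64
18(ω_s−ω_c) = −64(ω_r−ω_c),  ω_c=0, ω_r=1
ω_s = 0 − (64/18)(1−0) = -32/9
ω_s/ω_r = -32/9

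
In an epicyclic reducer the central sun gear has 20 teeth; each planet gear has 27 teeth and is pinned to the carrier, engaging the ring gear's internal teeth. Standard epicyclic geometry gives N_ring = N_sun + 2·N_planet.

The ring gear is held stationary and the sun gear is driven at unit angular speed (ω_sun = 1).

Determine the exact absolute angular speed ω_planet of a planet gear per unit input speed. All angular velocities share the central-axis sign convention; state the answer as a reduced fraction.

-10/27

N_ring = 20 + 2·27 = 74
20(ω_s−ω_c) = −74(ω_r−ω_c),  ω_r=0, ω_s=1
20(1−ω_c) = −74(0−ω_c)  ⇒  94ω_c = 20  ⇒  ω_c = 10/47
sun–planet: 20·(1−10/47) = −27·(ω_p−ω_c)  ⇒  ω_p−ω_c = −(20/27)·(37/47) = -740/1269
ω_p = 10/47 − 740/1269 = -10/27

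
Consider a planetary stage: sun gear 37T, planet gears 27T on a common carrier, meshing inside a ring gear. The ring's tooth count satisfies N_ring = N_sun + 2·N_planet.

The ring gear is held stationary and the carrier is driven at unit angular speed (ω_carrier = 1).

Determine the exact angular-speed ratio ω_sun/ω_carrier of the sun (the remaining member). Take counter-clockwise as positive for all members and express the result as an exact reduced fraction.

128/37

N_ring = 37 + 2·27 = 91
37(ω_s−ω_c) = −91(ω_r−ω_c),  ω_r=0, ω_c=1
ω_s = 1 − (91/37)(0−1) = 128/37
ω_s/ω_c = 128/37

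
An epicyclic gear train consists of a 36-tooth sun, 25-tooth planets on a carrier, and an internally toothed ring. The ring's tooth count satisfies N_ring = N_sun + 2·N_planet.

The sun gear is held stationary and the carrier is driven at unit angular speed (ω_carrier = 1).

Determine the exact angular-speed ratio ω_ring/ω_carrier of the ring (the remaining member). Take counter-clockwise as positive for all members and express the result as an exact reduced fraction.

61/43

N_ring = 36 + 2·25 = 86
36(ω_s−ω_c) = −86(ω_r−ω_c),  ω_s=0, ω_c=1
ω_r = 1 − (36/86)(0−1) = 61/43
ω_r/ω_c = 61/43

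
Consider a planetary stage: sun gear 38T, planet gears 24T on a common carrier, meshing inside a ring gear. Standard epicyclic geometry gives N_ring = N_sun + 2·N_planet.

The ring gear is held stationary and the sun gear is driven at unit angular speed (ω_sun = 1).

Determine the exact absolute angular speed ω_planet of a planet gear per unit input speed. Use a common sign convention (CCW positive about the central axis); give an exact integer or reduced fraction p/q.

-19/24

N_ring = 38 + 2·24 = 86
38(ω_s−ω_c) = −86(ω_r−ω_c),  ω_r=0, ω_s=1
38(1−ω_c) = −86(0−ω_c)  ⇒  124ω_c = 38  ⇒  ω_c = 19/62
sun–planet: 38·(1−19/62) = −24·(ω_p−ω_c)  ⇒  ω_p−ω_c = −(38/24)·(43/62) = -817/744
ω_p = 19/62 − 817/744 = -19/24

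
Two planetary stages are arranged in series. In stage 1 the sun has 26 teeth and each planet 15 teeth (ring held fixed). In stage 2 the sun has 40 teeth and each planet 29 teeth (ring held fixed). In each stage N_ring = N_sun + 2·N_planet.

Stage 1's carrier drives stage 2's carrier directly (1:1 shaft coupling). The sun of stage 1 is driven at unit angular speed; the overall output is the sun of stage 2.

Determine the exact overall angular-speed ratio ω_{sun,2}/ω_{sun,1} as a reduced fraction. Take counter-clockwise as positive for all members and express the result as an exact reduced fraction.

897/820

Stage 1: N_ring = 26 + 2·15 = 56
Stage 1: 26(ω_s−ω_c) = −56(ω_r−ω_c),  ω_r=0, ω_s=1
Stage 1: 26(1−ω_c) = −56(0−ω_c)  ⇒  82ω_c = 26  ⇒  ω_c = 13/41
  ⇒ ω_c¹/ω_s¹ = 13/41
Stage 2: N_ring = 40 + 2·29 = 98
Stage 2: 40(ω_s−ω_c) = −98(ω_r−ω_c),  ω_r=0, ω_c=1
Stage 2: ω_s = 1 − (98/40)(0−1) = 69/20
  ⇒ ω_s²/ω_c² = 69/20
Coupling ω_c² = ω_c¹ ⇒ overall = 13/41 × 69/20 = 897/820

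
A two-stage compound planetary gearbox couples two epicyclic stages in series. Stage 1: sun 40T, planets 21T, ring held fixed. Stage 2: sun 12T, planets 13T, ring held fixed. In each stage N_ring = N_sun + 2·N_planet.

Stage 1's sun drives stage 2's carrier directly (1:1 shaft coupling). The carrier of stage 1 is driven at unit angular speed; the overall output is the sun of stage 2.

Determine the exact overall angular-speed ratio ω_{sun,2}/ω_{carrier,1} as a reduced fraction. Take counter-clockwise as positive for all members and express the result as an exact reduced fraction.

305/24

Stage 1: N_ring = 40 + 2·21 = 82
Stage 1: 40(ω_s−ω_c) = −82(ω_r−ω_c),  ω_r=0, ω_c=1
Stage 1: ω_s = 1 − (82/40)(0−1) = 61/20
  ⇒ ω_s¹/ω_c¹ = 61/20
Stage 2: N_ring = 12 + 2·13 = 38
Stage 2: 12(ω_s−ω_c) = −38(ω_r−ω_c),  ω_r=0, ω_c=1
Stage 2: ω_s = 1 − (38/12)(0−1) = 25/6
  ⇒ ω_s²/ω_c² = 25/6
Coupling ω_c² = ω_s¹ ⇒ overall = 61/20 × 25/6 = 305/24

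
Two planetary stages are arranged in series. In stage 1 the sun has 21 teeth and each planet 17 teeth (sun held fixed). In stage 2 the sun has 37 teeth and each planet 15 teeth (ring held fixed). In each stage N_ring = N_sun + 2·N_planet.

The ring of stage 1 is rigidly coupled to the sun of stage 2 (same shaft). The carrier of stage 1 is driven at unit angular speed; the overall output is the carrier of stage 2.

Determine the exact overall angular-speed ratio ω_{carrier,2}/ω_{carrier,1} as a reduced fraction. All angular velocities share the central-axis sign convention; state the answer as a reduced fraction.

703/1430

Stage 1: N_ring = 21 + 2·17 = 55
Stage 1: 21(ω_s−ω_c) = −55(ω_r−ω_c),  ω_s=0, ω_c=1
Stage 1: ω_r = 1 − (21/55)(0−1) = 76/55
  ⇒ ω_r¹/ω_c¹ = 76/55
Stage 2: N_ring = 37 + 2·15 = 67
Stage 2: 37(ω_s−ω_c) = −67(ω_r−ω_c),  ω_r=0, ω_s=1
Stage 2: 37(1−ω_c) = −67(0−ω_c)  ⇒  104ω_c = 37  ⇒  ω_c = 37/104
  ⇒ ω_c²/ω_s² = 37/104
Coupling ω_s² = ω_r¹ ⇒ overall = 76/55 × 37/104 = 703/1430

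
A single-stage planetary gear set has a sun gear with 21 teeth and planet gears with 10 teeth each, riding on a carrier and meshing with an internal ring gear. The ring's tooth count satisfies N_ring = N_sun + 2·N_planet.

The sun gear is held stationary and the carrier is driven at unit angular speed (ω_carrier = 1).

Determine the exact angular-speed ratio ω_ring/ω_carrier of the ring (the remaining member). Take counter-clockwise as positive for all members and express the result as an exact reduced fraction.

N_ring = 21 + 2·10 = 41
21(ω_s−ω_c) = −41(ω_r−ω_c),  ω_s=0, ω_c=1
ω_r = 1 − (21/41)(0−1) = 62/41
ω_r/ω_c = 62/41

62/41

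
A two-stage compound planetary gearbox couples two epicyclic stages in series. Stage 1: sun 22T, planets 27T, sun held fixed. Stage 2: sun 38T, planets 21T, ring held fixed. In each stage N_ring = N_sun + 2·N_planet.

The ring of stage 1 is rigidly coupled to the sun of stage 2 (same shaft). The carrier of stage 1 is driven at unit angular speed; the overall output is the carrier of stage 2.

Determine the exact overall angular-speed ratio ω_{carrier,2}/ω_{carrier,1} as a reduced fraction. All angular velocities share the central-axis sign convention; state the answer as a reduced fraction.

49/118

Stage 1: N_ring = 22 + 2·27 = 76
Stage 1: 22(ω_s−ω_c) = −76(ω_r−ω_c),  ω_s=0, ω_c=1
Stage 1: ω_r = 1 − (22/76)(0−1) = 49/38
  ⇒ ω_r¹/ω_c¹ = 49/38
Stage 2: N_ring = 38 + 2·21 = 80
Stage 2: 38(ω_s−ω_c) = −80(ω_r−ω_c),  ω_r=0, ω_s=1
Stage 2: 38(1−ω_c) = −80(0−ω_c)  ⇒  118ω_c = 38  ⇒  ω_c = 19/59
  ⇒ ω_c²/ω_s² = 19/59
Coupling ω_s² = ω_r¹ ⇒ overall = 49/38 × 19/59 = 49/118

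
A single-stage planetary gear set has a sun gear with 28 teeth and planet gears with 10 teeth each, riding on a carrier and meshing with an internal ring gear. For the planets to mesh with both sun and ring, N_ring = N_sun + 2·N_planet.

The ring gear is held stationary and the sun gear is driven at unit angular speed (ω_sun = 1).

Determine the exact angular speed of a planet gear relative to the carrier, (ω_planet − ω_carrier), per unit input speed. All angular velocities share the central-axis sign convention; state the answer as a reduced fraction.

-168/95

N_ring = 28 + 2·10 = 48
28(ω_s−ω_c) = −48(ω_r−ω_c),  ω_r=0, ω_s=1
28(1−ω_c) = −48(0−ω_c)  ⇒  76ω_c = 28  ⇒  ω_c = 7/19
sun–planet: 28·(1−7/19) = −10·(ω_p−ω_c)  ⇒  ω_p−ω_c = −(28/10)·(12/19) = -168/95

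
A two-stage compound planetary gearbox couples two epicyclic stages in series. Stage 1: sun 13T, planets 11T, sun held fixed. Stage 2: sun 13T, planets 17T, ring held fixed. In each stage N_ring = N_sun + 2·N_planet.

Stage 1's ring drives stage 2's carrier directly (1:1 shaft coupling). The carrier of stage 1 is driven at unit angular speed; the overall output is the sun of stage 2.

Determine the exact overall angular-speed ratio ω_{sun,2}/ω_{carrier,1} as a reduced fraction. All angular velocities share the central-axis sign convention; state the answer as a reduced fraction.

Stage 1: N_ring = 13 + 2·11 = 35
Stage 1: 13(ω_s−ω_c) = −35(ω_r−ω_c),  ω_s=0, ω_c=1
Stage 1: ω_r = 1 − (13/35)(0−1) = 48/35
  ⇒ ω_r¹/ω_c¹ = 48/35
Stage 2: N_ring = 13 + 2·17 = 47
Stage 2: 13(ω_s−ω_c) = −47(ω_r−ω_c),  ω_r=0, ω_c=1
Stage 2: ω_s = 1 − (47/13)(0−1) = 60/13
  ⇒ ω_s²/ω_c² = 60/13
Coupling ω_c² = ω_r¹ ⇒ overall = 48/35 × 60/13 = 576/91

576/91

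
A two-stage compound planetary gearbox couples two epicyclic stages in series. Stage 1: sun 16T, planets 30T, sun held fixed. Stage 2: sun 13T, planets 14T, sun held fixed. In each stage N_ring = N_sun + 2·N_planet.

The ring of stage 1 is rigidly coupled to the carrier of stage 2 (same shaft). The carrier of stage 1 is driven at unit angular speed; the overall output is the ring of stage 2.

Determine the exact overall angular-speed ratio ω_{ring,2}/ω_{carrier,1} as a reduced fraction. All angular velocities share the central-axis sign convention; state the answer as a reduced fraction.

1242/779

Stage 1: N_ring = 16 + 2·30 = 76
Stage 1: 16(ω_s−ω_c) = −76(ω_r−ω_c),  ω_s=0, ω_c=1
Stage 1: ω_r = 1 − (16/76)(0−1) = 23/19
  ⇒ ω_r¹/ω_c¹ = 23/19
Stage 2: N_ring = 13 + 2·14 = 41
Stage 2: 13(ω_s−ω_c) = −41(ω_r−ω_c),  ω_s=0, ω_c=1
Stage 2: ω_r = 1 − (13/41)(0−1) = 54/41
  ⇒ ω_r²/ω_c² = 54/41
Coupling ω_c² = ω_r¹ ⇒ overall = 23/19 × 54/41 = 1242/779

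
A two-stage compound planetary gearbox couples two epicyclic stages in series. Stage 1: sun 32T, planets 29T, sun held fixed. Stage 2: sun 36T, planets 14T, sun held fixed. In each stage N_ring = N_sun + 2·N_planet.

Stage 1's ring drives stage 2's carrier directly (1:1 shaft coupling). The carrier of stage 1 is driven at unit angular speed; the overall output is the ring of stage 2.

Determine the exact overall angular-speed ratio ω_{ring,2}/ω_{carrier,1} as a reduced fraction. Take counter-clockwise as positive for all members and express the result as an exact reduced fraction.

305/144

Stage 1: N_ring = 32 + 2·29 = 90
Stage 1: 32(ω_s−ω_c) = −90(ω_r−ω_c),  ω_s=0, ω_c=1
Stage 1: ω_r = 1 − (32/90)(0−1) = 61/45
  ⇒ ω_r¹/ω_c¹ = 61/45
Stage 2: N_ring = 36 + 2·14 = 64
Stage 2: 36(ω_s−ω_c) = −64(ω_r−ω_c),  ω_s=0, ω_c=1
Stage 2: ω_r = 1 − (36/64)(0−1) = 25/16
  ⇒ ω_r²/ω_c² = 25/16
Coupling ω_c² = ω_r¹ ⇒ overall = 61/45 × 25/16 = 305/144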